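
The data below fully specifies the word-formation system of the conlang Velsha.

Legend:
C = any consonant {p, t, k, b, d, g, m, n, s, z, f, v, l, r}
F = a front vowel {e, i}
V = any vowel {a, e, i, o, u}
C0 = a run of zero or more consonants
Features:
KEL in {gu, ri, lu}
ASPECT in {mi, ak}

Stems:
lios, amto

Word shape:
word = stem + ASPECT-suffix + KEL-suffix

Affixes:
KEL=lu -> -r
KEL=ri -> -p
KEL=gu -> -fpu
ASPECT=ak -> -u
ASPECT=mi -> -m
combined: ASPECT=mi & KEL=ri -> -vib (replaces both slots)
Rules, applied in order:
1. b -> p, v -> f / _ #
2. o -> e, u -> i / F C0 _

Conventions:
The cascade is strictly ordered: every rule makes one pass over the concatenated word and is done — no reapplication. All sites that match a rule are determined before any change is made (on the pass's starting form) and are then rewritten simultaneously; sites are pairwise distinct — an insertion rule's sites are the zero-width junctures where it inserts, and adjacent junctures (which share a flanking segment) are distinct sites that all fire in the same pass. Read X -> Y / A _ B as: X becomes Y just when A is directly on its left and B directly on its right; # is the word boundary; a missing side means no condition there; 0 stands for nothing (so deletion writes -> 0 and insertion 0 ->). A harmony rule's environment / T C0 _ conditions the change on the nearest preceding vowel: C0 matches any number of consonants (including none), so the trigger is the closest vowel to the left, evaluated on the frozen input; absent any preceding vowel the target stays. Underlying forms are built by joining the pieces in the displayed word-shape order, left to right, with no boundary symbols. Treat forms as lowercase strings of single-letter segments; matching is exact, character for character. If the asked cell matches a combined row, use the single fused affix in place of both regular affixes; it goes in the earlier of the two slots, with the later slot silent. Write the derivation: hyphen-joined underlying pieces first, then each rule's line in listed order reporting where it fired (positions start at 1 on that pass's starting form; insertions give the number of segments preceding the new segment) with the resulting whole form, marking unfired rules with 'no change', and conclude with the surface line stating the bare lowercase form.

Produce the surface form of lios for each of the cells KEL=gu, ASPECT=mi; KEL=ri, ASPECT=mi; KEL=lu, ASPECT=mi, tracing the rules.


cell KEL=gu, ASPECT=mi:
underlying: lios-m-fpu
1. b -> p, v -> f / _ #: no change
2. o -> e, u -> i / F C0 _: fires at position(s) 3: liesmfpu
surface: liesmfpu

cell KEL=ri, ASPECT=mi:
underlying: lios-vib
1. b -> p, v -> f / _ #: fires at position(s) 7: liosvip
2. o -> e, u -> i / F C0 _: fires at position(s) 3: liesvip
surface: liesvip

cell KEL=lu, ASPECT=mi:
underlying: lios-m-r
1. b -> p, v -> f / _ #: no change
2. o -> e, u -> i / F C0 _: fires at position(s) 3: liesmr
surface: liesmr


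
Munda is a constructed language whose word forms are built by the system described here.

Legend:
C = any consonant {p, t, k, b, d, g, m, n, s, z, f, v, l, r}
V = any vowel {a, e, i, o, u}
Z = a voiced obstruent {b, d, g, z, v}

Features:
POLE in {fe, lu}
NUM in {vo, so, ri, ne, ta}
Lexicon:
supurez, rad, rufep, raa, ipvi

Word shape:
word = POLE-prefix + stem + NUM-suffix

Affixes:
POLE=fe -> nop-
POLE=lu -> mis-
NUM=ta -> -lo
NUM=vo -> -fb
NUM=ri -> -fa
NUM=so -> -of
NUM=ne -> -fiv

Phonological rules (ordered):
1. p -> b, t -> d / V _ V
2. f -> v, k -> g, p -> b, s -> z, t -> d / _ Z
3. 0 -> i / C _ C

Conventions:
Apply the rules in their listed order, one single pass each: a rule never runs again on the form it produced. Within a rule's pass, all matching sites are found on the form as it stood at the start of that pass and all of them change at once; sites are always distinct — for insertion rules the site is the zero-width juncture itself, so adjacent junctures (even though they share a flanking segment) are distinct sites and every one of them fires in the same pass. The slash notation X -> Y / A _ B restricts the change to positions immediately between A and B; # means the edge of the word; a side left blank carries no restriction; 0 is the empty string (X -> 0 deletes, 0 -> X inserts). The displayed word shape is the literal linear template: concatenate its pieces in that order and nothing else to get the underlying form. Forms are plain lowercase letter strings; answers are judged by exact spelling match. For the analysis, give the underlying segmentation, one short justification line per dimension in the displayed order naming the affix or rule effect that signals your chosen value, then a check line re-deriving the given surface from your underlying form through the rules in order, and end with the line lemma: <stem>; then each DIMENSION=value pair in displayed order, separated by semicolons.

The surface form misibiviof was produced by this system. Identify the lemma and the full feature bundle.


underlying: mis-ipvi-of
POLE=lu - signalled by the affix mis-
NUM=so - signalled by the affix -of
check: misipviof -> misipviof -> misibviof -> misibiviof
lemma: ipvi; POLE=lu; NUM=so


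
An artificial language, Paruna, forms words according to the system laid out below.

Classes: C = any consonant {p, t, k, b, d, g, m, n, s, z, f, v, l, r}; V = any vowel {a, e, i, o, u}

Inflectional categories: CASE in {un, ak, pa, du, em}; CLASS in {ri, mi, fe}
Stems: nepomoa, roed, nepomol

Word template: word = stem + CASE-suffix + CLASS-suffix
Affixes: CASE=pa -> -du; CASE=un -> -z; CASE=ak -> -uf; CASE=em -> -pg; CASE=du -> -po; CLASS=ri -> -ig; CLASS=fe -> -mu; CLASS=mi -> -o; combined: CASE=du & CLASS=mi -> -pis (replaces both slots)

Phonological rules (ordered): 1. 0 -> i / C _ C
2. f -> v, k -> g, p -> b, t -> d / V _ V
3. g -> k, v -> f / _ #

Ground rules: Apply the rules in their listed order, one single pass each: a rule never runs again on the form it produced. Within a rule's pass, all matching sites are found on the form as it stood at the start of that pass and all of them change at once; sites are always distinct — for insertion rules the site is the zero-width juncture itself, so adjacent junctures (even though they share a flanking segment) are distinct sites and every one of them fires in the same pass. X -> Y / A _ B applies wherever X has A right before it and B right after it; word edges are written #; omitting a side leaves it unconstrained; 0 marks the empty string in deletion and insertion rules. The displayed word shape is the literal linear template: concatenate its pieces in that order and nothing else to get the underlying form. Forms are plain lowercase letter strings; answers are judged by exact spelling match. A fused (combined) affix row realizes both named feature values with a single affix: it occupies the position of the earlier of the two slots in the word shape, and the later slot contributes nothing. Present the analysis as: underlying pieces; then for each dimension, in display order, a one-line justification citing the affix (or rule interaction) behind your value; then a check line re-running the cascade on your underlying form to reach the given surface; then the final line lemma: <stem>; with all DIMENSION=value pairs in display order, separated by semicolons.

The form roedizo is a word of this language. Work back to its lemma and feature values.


underlying: roed-z-o
CASE=un - signalled by the affix -z
CLASS=mi - signalled by the affix -o
check: roedzo -> roedizo -> roedizo -> roedizo
lemma: roed; CASE=un; CLASS=mi


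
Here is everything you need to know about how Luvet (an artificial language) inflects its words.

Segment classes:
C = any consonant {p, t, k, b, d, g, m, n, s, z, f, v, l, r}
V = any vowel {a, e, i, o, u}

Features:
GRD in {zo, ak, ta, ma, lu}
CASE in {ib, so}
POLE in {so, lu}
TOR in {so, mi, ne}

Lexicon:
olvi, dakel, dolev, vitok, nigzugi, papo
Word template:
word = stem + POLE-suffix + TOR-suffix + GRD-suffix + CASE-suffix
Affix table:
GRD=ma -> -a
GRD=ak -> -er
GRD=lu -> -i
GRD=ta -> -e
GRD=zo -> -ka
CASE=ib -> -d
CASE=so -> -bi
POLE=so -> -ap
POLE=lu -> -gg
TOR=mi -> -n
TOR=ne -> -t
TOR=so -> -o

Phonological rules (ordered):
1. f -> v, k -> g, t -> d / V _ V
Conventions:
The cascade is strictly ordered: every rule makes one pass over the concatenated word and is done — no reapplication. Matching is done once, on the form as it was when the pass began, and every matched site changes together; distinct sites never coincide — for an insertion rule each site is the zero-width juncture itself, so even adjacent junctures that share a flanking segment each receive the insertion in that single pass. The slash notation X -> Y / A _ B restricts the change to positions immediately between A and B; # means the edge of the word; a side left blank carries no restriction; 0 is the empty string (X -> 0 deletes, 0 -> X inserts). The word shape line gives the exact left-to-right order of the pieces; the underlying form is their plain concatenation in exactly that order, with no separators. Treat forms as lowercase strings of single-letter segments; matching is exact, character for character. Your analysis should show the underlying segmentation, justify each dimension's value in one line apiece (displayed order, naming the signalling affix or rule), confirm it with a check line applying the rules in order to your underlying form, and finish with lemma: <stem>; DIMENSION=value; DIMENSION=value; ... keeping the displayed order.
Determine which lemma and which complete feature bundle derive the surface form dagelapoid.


underlying: dakel-ap-o-i-d
GRD=lu - signalled by the affix -i
CASE=ib - signalled by the affix -d
POLE=so - signalled by the affix -ap
TOR=so - signalled by the affix -o
check: dakelapoid -> dagelapoid
lemma: dakel; GRD=lu; CASE=ib; POLE=so; TOR=so


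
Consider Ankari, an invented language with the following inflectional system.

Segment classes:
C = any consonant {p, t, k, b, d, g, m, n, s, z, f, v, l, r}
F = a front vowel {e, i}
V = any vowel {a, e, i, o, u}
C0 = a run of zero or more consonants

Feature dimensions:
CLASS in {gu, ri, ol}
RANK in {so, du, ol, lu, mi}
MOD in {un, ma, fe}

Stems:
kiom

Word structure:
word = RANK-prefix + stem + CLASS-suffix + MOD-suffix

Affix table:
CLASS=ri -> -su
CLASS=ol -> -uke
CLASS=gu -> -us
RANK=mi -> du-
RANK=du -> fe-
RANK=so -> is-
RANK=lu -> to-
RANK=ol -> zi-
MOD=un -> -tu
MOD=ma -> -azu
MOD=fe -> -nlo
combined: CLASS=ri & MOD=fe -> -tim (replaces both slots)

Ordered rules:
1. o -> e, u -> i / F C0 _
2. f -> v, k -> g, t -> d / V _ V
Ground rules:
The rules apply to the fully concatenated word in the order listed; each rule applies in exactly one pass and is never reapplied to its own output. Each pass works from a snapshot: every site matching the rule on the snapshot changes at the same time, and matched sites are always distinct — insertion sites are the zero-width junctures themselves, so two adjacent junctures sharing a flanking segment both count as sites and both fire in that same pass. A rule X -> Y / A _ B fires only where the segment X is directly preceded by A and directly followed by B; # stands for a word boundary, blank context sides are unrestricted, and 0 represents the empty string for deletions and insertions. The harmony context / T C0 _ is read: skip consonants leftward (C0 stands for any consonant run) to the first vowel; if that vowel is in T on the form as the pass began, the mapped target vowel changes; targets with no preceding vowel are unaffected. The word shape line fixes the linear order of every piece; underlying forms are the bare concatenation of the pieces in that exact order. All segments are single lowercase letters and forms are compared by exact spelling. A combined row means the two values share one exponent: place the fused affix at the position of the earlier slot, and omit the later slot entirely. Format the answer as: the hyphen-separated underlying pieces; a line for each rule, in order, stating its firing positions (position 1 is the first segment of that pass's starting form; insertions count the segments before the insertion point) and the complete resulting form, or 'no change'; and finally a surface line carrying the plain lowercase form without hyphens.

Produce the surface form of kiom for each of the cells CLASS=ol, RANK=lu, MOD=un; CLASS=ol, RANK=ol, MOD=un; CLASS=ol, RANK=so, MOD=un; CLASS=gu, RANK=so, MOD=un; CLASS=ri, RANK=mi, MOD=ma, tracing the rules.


cell CLASS=ol, RANK=lu, MOD=un:
underlying: to-kiom-uke-tu
1. o -> e, u -> i / F C0 _: fires at position(s) 5, 11: tokiemuketi
2. f -> v, k -> g, t -> d / V _ V: fires at position(s) 3, 8, 10: togiemugedi
surface: togiemugedi

cell CLASS=ol, RANK=ol, MOD=un:
underlying: zi-kiom-uke-tu
1. o -> e, u -> i / F C0 _: fires at position(s) 5, 11: zikiemuketi
2. f -> v, k -> g, t -> d / V _ V: fires at position(s) 3, 8, 10: zigiemugedi
surface: zigiemugedi

cell CLASS=ol, RANK=so, MOD=un:
underlying: is-kiom-uke-tu
1. o -> e, u -> i / F C0 _: fires at position(s) 5, 11: iskiemuketi
2. f -> v, k -> g, t -> d / V _ V: fires at position(s) 8, 10: iskiemugedi
surface: iskiemugedi

cell CLASS=gu, RANK=so, MOD=un:
underlying: is-kiom-us-tu
1. o -> e, u -> i / F C0 _: fires at position(s) 5: iskiemustu
2. f -> v, k -> g, t -> d / V _ V: no change
surface: iskiemustu

cell CLASS=ri, RANK=mi, MOD=ma:
underlying: du-kiom-su-azu
1. o -> e, u -> i / F C0 _: fires at position(s) 5: dukiemsuazu
2. f -> v, k -> g, t -> d / V _ V: fires at position(s) 3: dugiemsuazu
surface: dugiemsuazu


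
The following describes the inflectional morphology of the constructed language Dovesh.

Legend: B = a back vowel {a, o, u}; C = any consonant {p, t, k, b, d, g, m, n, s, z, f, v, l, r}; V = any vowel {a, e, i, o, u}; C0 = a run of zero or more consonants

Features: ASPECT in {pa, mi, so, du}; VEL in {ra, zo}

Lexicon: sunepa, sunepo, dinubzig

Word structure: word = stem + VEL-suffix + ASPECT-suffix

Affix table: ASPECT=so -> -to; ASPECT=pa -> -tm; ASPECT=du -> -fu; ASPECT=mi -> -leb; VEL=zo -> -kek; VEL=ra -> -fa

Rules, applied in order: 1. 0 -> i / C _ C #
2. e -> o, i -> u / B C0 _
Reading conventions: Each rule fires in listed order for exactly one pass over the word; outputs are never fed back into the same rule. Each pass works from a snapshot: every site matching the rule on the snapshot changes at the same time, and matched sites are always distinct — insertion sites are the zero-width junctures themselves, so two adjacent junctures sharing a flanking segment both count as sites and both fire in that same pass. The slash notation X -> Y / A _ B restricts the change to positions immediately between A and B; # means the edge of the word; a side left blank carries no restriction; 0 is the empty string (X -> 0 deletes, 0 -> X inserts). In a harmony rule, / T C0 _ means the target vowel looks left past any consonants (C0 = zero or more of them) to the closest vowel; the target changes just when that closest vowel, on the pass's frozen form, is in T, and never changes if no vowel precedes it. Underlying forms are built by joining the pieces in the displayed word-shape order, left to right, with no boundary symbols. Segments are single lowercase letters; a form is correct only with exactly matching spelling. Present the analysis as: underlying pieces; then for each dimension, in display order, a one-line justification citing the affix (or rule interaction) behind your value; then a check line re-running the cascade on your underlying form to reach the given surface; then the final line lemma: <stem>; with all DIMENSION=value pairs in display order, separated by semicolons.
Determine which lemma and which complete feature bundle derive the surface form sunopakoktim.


underlying: sunepa-kek-tm
ASPECT=pa - signalled by the affix -tm
VEL=zo - signalled by the affix -kek
check: sunepakektm -> sunepakektim -> sunopakoktim
lemma: sunepa; ASPECT=pa; VEL=zo


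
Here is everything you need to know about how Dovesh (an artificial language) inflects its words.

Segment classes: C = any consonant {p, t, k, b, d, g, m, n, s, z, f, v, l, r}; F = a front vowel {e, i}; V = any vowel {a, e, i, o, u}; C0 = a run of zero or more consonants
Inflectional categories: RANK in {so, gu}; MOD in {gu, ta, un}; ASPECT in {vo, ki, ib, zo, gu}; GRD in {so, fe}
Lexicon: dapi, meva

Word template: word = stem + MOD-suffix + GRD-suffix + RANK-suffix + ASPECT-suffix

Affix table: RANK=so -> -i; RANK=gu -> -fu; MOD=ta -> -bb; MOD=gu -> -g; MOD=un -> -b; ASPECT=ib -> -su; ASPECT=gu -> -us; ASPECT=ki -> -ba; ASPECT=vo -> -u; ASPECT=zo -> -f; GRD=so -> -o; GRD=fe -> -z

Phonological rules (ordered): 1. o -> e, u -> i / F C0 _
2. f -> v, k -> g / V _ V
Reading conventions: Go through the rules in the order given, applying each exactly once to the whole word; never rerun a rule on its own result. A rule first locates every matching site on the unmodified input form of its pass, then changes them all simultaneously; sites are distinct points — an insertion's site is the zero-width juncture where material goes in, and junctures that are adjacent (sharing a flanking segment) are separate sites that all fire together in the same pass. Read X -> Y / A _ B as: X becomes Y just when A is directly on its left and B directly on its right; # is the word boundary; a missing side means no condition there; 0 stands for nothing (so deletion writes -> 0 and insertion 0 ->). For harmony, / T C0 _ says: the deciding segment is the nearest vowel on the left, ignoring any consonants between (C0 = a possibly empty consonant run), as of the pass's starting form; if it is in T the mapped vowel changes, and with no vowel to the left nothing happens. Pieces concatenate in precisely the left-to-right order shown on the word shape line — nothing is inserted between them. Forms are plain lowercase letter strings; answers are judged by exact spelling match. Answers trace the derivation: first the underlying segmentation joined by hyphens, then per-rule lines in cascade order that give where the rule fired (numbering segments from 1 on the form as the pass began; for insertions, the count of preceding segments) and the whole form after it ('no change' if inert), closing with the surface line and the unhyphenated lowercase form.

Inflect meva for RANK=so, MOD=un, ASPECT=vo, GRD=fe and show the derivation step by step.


underlying: meva-b-z-i-u
1. o -> e, u -> i / F C0 _: fires at position(s) 8: mevabzii
2. f -> v, k -> g / V _ V: no change
surface: mevabzii


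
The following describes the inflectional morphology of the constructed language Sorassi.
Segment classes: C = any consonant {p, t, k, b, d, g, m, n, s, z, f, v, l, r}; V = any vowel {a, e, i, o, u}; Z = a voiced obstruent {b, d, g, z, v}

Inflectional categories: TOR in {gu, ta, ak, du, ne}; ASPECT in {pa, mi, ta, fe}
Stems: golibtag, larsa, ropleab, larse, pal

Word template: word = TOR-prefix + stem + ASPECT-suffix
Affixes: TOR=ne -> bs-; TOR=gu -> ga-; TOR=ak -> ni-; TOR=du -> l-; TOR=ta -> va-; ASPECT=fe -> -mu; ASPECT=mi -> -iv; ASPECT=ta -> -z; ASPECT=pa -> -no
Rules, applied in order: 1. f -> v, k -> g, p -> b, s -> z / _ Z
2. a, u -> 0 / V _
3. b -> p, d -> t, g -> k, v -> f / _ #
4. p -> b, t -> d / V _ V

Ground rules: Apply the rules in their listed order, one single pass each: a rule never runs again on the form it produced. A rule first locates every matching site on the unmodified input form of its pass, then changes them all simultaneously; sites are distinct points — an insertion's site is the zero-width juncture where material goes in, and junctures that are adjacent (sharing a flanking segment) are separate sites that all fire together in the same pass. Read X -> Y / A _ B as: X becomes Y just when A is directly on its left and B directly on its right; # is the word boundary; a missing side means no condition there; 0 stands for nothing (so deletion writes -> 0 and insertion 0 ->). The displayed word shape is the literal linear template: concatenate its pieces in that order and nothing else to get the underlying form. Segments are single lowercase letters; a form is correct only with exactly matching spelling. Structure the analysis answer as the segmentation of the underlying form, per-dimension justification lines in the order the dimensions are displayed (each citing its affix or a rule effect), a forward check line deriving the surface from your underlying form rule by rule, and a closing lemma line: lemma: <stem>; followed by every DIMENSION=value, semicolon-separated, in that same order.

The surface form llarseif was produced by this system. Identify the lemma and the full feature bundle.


underlying: l-larse-iv
TOR=du - signalled by the affix l-
ASPECT=mi - signalled by the affix -iv
check: llarseiv -> llarseiv -> llarseiv -> llarseif -> llarseif
lemma: larse; TOR=du; ASPECT=mi


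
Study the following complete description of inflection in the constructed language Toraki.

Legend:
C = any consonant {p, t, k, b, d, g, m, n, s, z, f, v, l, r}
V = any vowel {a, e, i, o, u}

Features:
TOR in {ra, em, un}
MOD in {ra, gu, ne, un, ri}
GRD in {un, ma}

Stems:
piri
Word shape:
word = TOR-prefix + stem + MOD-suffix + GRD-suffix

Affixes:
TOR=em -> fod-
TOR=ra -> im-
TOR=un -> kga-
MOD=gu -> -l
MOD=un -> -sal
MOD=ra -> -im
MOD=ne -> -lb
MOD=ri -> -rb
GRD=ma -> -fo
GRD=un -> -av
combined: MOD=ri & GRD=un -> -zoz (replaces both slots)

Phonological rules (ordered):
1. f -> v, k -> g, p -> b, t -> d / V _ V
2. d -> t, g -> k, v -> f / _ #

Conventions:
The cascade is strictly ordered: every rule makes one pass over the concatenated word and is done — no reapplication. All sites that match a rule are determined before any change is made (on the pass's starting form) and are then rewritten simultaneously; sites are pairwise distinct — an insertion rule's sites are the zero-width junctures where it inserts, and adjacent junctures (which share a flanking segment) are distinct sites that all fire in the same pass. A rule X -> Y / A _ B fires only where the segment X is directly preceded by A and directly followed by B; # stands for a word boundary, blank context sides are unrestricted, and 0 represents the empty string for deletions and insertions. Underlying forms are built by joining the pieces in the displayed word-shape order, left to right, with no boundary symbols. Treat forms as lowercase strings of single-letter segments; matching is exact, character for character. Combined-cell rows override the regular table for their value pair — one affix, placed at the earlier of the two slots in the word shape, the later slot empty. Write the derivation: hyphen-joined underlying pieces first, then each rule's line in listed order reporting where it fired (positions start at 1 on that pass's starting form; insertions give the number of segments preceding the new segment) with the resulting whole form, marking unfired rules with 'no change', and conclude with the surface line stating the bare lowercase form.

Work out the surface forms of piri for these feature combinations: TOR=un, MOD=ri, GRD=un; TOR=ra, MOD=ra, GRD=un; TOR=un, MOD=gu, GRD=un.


cell TOR=un, MOD=ri, GRD=un:
underlying: kga-piri-zoz
1. f -> v, k -> g, p -> b, t -> d / V _ V: fires at position(s) 4: kgabirizoz
2. d -> t, g -> k, v -> f / _ #: no change
surface: kgabirizoz

cell TOR=ra, MOD=ra, GRD=un:
underlying: im-piri-im-av
1. f -> v, k -> g, p -> b, t -> d / V _ V: no change
2. d -> t, g -> k, v -> f / _ #: fires at position(s) 10: impiriimaf
surface: impiriimaf

cell TOR=un, MOD=gu, GRD=un:
underlying: kga-piri-l-av
1. f -> v, k -> g, p -> b, t -> d / V _ V: fires at position(s) 4: kgabirilav
2. d -> t, g -> k, v -> f / _ #: fires at position(s) 10: kgabirilaf
surface: kgabirilaf


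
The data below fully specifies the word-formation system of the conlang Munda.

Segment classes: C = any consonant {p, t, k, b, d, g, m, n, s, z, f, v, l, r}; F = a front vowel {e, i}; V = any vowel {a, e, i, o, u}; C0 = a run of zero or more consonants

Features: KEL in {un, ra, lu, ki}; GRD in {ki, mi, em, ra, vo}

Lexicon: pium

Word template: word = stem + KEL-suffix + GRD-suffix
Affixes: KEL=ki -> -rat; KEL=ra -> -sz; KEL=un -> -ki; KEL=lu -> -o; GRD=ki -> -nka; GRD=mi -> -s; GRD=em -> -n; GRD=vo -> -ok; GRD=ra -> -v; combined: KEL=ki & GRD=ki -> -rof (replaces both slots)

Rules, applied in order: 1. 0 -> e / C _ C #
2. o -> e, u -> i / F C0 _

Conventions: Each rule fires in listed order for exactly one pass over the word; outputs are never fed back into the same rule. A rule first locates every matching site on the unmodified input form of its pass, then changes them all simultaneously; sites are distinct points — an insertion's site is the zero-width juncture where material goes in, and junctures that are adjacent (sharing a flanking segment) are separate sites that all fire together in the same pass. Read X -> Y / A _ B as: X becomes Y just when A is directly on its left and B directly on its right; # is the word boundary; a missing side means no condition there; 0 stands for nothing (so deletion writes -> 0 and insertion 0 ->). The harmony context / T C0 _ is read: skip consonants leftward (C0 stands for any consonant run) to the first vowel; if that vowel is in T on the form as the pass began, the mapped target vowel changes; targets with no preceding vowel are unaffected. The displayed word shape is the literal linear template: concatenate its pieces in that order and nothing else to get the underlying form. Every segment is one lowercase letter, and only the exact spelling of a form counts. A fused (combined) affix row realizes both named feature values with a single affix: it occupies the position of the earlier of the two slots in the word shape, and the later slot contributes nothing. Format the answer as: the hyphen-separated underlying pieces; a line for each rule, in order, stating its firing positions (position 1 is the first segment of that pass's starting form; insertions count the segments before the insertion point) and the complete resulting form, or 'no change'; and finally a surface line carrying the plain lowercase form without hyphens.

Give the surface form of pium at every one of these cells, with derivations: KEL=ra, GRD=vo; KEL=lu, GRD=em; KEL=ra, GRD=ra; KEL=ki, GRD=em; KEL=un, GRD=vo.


cell KEL=ra, GRD=vo:
underlying: pium-sz-ok
1. 0 -> e / C _ C #: no change
2. o -> e, u -> i / F C0 _: fires at position(s) 3: piimszok
surface: piimszok

cell KEL=lu, GRD=em:
underlying: pium-o-n
1. 0 -> e / C _ C #: no change
2. o -> e, u -> i / F C0 _: fires at position(s) 3: piimon
surface: piimon

cell KEL=ra, GRD=ra:
underlying: pium-sz-v
1. 0 -> e / C _ C #: inserts after position(s) 6: piumszev
2. o -> e, u -> i / F C0 _: fires at position(s) 3: piimszev
surface: piimszev

cell KEL=ki, GRD=em:
underlying: pium-rat-n
1. 0 -> e / C _ C #: inserts after position(s) 7: piumraten
2. o -> e, u -> i / F C0 _: fires at position(s) 3: piimraten
surface: piimraten

cell KEL=un, GRD=vo:
underlying: pium-ki-ok
1. 0 -> e / C _ C #: no change
2. o -> e, u -> i / F C0 _: fires at position(s) 3, 7: piimkiek
surface: piimkiek


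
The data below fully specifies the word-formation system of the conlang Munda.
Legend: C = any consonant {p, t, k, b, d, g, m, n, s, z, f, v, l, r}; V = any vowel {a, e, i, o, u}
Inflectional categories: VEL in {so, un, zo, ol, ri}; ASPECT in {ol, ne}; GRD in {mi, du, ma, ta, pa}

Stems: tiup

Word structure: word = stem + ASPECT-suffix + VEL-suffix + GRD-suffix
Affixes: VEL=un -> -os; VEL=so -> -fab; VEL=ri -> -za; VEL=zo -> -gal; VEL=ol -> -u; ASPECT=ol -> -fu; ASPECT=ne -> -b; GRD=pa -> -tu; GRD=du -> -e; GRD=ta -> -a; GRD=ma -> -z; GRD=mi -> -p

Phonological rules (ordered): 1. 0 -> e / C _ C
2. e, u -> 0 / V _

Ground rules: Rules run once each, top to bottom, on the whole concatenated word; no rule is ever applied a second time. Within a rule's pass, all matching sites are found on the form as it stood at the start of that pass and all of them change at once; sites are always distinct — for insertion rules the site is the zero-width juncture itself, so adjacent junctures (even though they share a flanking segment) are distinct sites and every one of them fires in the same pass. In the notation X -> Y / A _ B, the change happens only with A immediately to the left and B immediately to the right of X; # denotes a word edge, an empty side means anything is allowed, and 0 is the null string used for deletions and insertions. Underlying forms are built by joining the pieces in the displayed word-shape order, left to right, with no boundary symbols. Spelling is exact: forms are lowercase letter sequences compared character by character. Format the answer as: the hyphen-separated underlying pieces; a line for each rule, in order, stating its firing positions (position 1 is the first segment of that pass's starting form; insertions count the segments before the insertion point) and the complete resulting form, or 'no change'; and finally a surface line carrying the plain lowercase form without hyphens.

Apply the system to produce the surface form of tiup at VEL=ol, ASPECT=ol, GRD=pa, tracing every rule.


underlying: tiup-fu-u-tu
1. 0 -> e / C _ C: inserts after position(s) 4: tiupefuutu
2. e, u -> 0 / V _: fires at position(s) 3, 8: tipefutu
surface: tipefutu


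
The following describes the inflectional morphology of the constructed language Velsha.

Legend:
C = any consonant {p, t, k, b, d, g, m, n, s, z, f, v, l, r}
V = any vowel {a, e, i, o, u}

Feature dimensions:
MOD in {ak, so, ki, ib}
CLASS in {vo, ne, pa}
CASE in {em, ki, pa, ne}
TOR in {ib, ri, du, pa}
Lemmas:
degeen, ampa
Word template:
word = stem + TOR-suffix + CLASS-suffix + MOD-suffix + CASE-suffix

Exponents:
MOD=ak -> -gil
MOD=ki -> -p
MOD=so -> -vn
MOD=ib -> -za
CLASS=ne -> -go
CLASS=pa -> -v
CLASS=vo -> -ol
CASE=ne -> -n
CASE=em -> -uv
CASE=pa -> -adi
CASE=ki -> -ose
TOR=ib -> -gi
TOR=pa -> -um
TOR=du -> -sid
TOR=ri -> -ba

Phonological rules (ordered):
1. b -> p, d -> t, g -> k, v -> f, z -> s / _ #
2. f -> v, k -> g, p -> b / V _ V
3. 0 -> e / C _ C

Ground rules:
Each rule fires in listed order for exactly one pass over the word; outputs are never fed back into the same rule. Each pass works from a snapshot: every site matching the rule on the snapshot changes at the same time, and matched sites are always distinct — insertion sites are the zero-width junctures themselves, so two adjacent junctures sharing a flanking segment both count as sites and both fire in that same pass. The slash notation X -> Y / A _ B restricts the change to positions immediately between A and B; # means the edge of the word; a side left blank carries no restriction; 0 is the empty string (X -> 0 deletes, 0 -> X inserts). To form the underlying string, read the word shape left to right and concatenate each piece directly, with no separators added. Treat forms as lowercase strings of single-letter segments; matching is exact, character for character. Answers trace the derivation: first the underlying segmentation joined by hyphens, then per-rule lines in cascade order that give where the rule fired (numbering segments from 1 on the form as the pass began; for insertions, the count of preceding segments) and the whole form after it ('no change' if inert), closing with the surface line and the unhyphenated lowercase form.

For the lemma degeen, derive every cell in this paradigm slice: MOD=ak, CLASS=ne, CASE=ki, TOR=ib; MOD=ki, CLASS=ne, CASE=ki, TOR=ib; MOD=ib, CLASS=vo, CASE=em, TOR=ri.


cell MOD=ak, CLASS=ne, CASE=ki, TOR=ib:
underlying: degeen-gi-go-gil-ose
1. b -> p, d -> t, g -> k, v -> f, z -> s / _ #: no change
2. f -> v, k -> g, p -> b / V _ V: no change
3. 0 -> e / C _ C: inserts after position(s) 6: degeenegigogilose
surface: degeenegigogilose

cell MOD=ki, CLASS=ne, CASE=ki, TOR=ib:
underlying: degeen-gi-go-p-ose
1. b -> p, d -> t, g -> k, v -> f, z -> s / _ #: no change
2. f -> v, k -> g, p -> b / V _ V: fires at position(s) 11: degeengigobose
3. 0 -> e / C _ C: inserts after position(s) 6: degeenegigobose
surface: degeenegigobose

cell MOD=ib, CLASS=vo, CASE=em, TOR=ri:
underlying: degeen-ba-ol-za-uv
1. b -> p, d -> t, g -> k, v -> f, z -> s / _ #: fires at position(s) 14: degeenbaolzauf
2. f -> v, k -> g, p -> b / V _ V: no change
3. 0 -> e / C _ C: inserts after position(s) 6, 10: degeenebaolezauf
surface: degeenebaolezauf


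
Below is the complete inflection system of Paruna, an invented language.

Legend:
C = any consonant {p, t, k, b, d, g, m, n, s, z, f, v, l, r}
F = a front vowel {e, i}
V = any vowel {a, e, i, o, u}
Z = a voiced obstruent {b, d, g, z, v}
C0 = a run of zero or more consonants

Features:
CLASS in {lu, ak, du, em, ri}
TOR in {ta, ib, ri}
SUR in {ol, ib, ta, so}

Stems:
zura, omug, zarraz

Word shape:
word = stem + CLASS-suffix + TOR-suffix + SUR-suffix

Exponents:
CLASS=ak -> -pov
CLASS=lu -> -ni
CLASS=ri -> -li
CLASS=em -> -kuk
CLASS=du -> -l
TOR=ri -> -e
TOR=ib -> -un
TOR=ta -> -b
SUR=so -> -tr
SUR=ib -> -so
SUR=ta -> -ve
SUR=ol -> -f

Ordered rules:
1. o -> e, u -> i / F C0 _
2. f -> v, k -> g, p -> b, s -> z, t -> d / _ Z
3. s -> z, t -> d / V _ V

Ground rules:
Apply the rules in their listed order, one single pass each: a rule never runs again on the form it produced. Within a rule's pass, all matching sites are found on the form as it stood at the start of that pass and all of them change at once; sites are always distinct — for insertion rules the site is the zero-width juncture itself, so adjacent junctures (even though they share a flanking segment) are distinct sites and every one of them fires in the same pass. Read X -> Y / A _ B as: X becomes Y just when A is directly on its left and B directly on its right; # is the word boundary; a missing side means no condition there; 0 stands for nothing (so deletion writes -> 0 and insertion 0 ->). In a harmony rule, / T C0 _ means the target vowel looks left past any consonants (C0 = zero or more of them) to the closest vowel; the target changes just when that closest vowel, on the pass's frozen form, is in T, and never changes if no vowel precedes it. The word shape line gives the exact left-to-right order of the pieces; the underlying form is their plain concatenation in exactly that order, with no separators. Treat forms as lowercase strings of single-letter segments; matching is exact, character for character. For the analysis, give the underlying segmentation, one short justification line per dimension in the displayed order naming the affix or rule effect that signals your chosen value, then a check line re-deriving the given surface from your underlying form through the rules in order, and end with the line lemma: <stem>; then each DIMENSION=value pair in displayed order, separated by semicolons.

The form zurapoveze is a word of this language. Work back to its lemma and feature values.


underlying: zura-pov-e-so
CLASS=ak - signalled by the affix -pov
TOR=ri - signalled by the affix -e
SUR=ib - signalled by the affix -so
check: zurapoveso -> zurapovese -> zurapovese -> zurapoveze
lemma: zura; CLASS=ak; TOR=ri; SUR=ib


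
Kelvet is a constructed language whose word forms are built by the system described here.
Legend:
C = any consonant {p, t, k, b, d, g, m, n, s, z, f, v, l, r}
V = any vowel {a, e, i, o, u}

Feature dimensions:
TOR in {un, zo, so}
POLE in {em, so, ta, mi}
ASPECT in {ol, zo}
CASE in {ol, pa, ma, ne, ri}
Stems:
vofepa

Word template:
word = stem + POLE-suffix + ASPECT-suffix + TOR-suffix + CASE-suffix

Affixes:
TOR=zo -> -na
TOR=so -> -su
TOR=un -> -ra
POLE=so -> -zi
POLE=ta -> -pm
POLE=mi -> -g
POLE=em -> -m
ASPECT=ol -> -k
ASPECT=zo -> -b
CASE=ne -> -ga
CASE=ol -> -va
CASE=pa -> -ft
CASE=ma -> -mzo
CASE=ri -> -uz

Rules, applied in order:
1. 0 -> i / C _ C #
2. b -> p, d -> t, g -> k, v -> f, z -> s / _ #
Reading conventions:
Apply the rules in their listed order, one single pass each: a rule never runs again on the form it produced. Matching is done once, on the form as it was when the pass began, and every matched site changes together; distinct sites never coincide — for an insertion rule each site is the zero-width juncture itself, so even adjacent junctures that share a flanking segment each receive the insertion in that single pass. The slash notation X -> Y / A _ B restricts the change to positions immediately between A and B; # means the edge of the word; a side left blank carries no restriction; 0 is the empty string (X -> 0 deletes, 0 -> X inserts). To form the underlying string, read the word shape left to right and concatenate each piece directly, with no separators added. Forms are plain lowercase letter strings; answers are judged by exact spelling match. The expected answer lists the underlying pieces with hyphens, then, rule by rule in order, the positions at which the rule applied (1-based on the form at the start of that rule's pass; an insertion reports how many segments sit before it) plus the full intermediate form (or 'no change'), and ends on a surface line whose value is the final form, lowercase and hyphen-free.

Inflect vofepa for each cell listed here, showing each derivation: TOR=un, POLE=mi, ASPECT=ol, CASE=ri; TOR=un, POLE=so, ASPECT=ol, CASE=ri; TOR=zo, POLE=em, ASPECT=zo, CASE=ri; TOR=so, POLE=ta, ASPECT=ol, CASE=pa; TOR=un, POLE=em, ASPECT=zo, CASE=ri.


cell TOR=un, POLE=mi, ASPECT=ol, CASE=ri:
underlying: vofepa-g-k-ra-uz
1. 0 -> i / C _ C #: no change
2. b -> p, d -> t, g -> k, v -> f, z -> s / _ #: fires at position(s) 12: vofepagkraus
surface: vofepagkraus

cell TOR=un, POLE=so, ASPECT=ol, CASE=ri:
underlying: vofepa-zi-k-ra-uz
1. 0 -> i / C _ C #: no change
2. b -> p, d -> t, g -> k, v -> f, z -> s / _ #: fires at position(s) 13: vofepazikraus
surface: vofepazikraus

cell TOR=zo, POLE=em, ASPECT=zo, CASE=ri:
underlying: vofepa-m-b-na-uz
1. 0 -> i / C _ C #: no change
2. b -> p, d -> t, g -> k, v -> f, z -> s / _ #: fires at position(s) 12: vofepambnaus
surface: vofepambnaus

cell TOR=so, POLE=ta, ASPECT=ol, CASE=pa:
underlying: vofepa-pm-k-su-ft
1. 0 -> i / C _ C #: inserts after position(s) 12: vofepapmksufit
2. b -> p, d -> t, g -> k, v -> f, z -> s / _ #: no change
surface: vofepapmksufit

cell TOR=un, POLE=em, ASPECT=zo, CASE=ri:
underlying: vofepa-m-b-ra-uz
1. 0 -> i / C _ C #: no change
2. b -> p, d -> t, g -> k, v -> f, z -> s / _ #: fires at position(s) 12: vofepambraus
surface: vofepambraus


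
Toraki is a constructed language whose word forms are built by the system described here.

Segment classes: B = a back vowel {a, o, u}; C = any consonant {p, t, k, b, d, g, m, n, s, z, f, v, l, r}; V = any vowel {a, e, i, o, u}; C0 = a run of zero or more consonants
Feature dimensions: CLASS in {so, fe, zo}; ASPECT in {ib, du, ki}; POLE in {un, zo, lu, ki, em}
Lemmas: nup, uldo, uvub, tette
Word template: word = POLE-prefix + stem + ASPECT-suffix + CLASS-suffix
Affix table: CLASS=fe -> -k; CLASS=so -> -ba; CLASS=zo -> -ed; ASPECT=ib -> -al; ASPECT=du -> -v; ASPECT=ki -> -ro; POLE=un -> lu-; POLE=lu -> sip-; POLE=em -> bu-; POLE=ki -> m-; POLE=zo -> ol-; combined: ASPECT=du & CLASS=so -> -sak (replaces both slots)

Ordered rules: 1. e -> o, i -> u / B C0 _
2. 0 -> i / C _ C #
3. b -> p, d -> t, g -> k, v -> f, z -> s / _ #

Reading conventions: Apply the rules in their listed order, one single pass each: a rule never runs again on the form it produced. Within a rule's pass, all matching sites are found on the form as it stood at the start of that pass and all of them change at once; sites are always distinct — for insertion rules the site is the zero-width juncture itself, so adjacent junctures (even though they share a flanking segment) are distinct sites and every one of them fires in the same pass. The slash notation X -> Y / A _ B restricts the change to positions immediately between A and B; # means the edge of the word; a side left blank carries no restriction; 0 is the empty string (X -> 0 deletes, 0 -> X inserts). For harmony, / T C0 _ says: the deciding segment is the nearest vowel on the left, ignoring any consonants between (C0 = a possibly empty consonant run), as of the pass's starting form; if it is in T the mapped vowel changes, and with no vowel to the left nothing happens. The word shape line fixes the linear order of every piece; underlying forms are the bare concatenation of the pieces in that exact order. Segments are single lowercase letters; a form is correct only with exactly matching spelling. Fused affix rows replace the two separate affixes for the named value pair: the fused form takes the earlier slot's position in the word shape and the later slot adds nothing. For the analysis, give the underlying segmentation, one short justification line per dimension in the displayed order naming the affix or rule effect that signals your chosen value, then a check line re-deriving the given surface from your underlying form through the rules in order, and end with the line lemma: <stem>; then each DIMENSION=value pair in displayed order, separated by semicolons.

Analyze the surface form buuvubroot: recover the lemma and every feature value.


underlying: bu-uvub-ro-ed
CLASS=zo - signalled by the affix -ed
ASPECT=ki - signalled by the affix -ro
POLE=em - signalled by the affix bu-
check: buuvubroed -> buuvubrood -> buuvubrood -> buuvubroot
lemma: uvub; CLASS=zo; ASPECT=ki; POLE=em
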